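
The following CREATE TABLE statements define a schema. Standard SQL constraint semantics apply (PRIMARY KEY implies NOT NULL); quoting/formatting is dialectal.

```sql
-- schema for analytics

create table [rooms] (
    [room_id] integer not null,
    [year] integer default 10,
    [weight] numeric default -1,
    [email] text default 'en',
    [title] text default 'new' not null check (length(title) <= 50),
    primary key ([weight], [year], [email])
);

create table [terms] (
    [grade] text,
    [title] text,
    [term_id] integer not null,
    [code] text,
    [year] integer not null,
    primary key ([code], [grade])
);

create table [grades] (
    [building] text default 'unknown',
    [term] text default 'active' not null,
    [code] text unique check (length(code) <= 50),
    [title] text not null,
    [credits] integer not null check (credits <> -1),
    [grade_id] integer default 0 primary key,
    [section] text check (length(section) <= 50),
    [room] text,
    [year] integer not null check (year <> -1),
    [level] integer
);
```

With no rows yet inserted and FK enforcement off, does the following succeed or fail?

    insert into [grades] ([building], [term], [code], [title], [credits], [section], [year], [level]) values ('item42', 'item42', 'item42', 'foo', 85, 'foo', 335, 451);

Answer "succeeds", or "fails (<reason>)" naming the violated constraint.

NOT NULL columns: credits is supplied; grade_id defaults to 0; term is supplied; title is supplied; year is supplied.
CHECK constraints: 'item42' satisfies (length(code) <= 50); 85 satisfies (credits <> -1); 'foo' satisfies (length(section) <= 50); 335 satisfies (year <> -1).
No constraint is violated.

succeeds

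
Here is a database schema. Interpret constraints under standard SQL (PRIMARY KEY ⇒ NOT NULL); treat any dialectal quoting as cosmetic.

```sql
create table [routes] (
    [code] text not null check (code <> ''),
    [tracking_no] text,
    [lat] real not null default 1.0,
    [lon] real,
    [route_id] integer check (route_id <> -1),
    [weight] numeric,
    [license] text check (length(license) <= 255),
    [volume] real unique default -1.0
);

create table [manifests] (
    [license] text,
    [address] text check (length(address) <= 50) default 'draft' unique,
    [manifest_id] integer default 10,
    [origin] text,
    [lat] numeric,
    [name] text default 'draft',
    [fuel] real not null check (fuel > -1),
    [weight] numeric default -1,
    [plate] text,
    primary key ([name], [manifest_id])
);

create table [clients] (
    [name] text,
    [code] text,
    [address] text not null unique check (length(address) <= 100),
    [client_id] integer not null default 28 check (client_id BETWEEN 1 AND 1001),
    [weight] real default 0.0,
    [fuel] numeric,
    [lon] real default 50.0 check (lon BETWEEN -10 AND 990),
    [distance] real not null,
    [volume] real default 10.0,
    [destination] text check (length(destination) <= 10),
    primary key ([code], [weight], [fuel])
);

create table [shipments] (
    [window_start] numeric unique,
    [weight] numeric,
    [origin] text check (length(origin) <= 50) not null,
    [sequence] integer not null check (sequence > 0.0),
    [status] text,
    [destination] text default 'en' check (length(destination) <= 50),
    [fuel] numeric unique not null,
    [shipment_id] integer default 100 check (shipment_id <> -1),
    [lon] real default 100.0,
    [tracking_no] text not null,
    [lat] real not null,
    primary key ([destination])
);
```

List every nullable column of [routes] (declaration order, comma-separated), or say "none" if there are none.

- code: declared NOT NULL → not nullable.
- tracking_no: no NOT NULL constraint applies → nullable.
- lat: declared NOT NULL → not nullable.
- lon: no NOT NULL constraint applies → nullable.
- route_id: CHECK does not forbid NULL (a CHECK constraint passes when its expression is NULL) → nullable.
- weight: no NOT NULL constraint applies → nullable.
- license: CHECK does not forbid NULL (a CHECK constraint passes when its expression is NULL) → nullable.
- volume: UNIQUE does not imply NOT NULL → nullable.

tracking_no, lon, route_id, weight, license, volume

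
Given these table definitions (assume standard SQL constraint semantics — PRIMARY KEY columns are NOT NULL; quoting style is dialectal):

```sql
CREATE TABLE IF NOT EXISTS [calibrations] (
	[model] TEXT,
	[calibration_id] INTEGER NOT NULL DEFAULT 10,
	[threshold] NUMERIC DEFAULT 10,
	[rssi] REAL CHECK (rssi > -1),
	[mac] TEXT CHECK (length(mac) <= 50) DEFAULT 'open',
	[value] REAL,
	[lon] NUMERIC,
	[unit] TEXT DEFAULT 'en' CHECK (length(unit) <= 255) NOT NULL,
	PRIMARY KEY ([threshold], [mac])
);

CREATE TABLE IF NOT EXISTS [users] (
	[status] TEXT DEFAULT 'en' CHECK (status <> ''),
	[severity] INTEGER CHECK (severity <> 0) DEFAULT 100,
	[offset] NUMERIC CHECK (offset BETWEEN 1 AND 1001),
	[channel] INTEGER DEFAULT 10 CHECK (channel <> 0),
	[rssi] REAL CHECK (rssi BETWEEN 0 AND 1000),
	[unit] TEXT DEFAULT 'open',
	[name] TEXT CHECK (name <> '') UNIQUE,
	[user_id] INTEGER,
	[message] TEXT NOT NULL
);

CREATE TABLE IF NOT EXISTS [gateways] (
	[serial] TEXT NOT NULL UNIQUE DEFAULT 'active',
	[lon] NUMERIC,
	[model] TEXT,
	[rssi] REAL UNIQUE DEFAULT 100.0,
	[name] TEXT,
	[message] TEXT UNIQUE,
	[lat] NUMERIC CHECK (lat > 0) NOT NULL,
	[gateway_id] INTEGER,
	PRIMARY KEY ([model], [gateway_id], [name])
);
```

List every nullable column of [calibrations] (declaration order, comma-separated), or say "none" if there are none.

- model: no NOT NULL constraint applies → nullable.
- calibration_id: declared NOT NULL → not nullable.
- threshold: part of the PRIMARY KEY, which implies NOT NULL → not nullable.
- rssi: CHECK does not forbid NULL (a CHECK constraint passes when its expression is NULL) → nullable.
- mac: part of the PRIMARY KEY, which implies NOT NULL → not nullable.
- value: no NOT NULL constraint applies → nullable.
- lon: no NOT NULL constraint applies → nullable.
- unit: declared NOT NULL → not nullable.

model, rssi, value, lon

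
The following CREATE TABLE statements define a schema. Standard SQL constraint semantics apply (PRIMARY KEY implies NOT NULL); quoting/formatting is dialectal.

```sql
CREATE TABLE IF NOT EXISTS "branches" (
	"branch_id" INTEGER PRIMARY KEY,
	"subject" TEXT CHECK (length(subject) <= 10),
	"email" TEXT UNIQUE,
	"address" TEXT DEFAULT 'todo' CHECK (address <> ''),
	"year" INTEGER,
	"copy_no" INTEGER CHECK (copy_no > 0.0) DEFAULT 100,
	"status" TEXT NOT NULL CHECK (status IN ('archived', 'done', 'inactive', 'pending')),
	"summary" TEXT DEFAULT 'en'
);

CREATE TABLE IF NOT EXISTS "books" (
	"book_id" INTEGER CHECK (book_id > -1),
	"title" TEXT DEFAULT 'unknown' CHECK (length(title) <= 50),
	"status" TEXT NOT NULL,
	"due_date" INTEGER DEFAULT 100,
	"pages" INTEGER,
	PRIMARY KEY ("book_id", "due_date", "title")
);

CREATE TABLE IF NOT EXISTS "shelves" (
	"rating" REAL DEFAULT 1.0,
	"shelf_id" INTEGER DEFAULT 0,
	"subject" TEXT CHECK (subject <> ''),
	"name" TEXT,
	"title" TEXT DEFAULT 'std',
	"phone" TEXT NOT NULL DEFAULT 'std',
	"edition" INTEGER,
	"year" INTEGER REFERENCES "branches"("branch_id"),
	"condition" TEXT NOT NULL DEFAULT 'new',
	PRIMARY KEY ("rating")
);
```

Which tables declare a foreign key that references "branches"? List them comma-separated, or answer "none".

shelves

- shelves.year references branches(branch_id).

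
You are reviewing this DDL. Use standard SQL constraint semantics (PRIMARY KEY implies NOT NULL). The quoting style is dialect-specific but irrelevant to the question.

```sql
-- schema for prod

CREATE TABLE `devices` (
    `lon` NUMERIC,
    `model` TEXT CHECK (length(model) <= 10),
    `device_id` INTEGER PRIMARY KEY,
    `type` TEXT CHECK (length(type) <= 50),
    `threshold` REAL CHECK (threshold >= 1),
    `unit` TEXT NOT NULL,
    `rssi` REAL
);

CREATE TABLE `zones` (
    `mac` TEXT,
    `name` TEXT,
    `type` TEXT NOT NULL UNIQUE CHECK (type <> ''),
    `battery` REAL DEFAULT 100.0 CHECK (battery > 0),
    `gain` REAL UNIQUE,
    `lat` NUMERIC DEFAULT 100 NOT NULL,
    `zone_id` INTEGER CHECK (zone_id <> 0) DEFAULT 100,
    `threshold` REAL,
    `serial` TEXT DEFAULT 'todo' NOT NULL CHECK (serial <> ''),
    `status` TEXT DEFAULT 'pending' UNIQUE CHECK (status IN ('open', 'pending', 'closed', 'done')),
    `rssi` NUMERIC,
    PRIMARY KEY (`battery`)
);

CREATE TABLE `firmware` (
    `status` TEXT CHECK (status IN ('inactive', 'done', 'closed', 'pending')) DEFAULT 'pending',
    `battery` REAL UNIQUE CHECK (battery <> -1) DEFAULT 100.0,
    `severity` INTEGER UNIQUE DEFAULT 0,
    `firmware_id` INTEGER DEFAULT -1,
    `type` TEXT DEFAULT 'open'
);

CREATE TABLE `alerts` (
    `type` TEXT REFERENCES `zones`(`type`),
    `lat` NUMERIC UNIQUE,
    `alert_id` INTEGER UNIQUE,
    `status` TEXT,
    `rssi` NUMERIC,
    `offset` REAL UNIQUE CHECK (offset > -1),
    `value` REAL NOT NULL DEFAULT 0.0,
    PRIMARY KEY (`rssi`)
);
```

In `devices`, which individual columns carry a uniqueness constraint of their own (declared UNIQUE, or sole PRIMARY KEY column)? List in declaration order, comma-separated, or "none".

- lon: no UNIQUE or single-column PK constraint.
- model: no UNIQUE or single-column PK constraint.
- device_id: single-column PRIMARY KEY → unique.
- type: no UNIQUE or single-column PK constraint.
- threshold: no UNIQUE or single-column PK constraint.
- unit: no UNIQUE or single-column PK constraint.
- rssi: no UNIQUE or single-column PK constraint.

device_id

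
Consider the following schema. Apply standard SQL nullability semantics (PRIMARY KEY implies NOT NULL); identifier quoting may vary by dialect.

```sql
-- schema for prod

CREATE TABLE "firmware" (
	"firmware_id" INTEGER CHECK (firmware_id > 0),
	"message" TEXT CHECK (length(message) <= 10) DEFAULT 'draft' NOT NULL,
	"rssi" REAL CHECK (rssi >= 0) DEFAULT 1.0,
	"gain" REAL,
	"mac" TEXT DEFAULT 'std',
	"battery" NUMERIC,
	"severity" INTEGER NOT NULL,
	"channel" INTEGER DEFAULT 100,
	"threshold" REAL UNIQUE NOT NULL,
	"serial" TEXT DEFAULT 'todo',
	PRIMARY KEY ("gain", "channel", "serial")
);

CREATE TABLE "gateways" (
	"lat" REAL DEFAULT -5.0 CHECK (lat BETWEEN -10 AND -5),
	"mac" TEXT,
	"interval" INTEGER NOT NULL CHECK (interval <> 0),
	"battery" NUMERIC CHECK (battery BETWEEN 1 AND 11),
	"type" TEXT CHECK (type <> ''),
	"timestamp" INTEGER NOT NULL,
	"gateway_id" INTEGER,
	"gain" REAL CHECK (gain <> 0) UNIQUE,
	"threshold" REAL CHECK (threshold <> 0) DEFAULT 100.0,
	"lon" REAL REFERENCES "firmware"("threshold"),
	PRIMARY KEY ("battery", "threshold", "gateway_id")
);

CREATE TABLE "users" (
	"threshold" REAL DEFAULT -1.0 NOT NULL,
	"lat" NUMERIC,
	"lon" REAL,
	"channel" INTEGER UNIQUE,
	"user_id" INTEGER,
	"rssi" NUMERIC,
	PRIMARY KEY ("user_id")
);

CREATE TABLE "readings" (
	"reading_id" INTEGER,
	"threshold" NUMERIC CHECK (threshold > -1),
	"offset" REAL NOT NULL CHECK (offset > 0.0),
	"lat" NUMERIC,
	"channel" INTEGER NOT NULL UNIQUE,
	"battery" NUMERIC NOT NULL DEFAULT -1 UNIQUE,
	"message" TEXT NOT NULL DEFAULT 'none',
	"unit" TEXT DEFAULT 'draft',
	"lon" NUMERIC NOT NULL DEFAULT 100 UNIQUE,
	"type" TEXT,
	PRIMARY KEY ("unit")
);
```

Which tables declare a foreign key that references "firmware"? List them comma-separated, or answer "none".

- gateways.lon references firmware(threshold).

gateways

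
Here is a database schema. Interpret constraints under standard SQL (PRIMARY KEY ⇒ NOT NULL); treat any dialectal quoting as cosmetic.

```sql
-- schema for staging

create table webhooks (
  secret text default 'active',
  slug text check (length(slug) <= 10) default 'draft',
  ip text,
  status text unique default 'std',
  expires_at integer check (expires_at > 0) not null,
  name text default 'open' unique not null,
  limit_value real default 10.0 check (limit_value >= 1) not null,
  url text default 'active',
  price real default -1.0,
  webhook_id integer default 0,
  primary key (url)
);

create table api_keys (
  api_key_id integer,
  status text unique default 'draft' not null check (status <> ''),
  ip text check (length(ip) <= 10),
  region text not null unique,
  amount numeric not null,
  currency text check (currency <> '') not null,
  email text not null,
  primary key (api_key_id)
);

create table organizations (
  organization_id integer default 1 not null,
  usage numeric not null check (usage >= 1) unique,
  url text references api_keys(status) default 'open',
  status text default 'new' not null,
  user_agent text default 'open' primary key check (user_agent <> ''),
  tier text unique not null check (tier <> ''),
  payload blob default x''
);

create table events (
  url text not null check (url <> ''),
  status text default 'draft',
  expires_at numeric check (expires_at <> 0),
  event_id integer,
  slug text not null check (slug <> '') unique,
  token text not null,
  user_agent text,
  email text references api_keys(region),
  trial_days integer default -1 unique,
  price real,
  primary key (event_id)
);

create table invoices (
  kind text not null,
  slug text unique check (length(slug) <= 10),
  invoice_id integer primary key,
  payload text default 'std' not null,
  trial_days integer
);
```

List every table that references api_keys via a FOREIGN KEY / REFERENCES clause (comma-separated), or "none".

- organizations.url references api_keys(status).
- events.email references api_keys(region).

organizations, events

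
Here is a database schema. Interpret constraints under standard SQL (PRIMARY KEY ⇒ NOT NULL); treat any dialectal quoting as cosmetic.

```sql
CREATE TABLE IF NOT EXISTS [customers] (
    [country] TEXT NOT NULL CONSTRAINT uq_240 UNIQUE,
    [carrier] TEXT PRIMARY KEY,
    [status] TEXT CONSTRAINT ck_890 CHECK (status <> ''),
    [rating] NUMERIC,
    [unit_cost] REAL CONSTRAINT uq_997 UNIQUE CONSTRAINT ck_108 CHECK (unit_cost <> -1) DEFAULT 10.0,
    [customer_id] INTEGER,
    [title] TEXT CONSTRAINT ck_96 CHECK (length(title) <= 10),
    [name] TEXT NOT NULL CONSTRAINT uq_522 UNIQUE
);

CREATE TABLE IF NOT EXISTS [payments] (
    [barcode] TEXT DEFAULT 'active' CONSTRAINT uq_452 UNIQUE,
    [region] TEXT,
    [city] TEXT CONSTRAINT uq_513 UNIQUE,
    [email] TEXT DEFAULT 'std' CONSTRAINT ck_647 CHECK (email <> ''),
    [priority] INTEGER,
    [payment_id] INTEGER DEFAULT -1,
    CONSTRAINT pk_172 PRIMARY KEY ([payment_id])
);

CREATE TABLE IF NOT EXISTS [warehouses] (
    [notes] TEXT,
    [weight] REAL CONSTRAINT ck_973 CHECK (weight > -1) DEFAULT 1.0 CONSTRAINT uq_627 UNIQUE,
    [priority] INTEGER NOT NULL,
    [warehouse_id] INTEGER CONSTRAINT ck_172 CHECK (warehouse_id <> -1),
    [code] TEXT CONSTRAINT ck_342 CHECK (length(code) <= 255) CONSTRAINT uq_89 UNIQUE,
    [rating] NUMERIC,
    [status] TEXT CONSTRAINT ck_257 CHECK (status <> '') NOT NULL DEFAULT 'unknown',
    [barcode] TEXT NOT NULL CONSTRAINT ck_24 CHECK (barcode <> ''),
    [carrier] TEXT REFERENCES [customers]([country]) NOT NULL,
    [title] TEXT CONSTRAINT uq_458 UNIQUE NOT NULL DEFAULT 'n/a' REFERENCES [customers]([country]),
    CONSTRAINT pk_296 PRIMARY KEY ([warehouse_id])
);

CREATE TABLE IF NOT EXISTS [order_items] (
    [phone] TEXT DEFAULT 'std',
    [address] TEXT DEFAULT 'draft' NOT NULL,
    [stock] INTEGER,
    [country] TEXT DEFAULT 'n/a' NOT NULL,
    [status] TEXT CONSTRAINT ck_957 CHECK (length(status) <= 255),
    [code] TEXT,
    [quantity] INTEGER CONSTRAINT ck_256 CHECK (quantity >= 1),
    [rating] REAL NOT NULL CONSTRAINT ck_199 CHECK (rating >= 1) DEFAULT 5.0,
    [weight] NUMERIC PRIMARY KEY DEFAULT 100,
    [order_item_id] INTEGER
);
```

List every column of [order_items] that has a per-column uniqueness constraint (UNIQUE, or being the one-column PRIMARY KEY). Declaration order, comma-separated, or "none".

- phone: no UNIQUE or single-column PK constraint.
- address: no UNIQUE or single-column PK constraint.
- stock: no UNIQUE or single-column PK constraint.
- country: no UNIQUE or single-column PK constraint.
- status: no UNIQUE or single-column PK constraint.
- code: no UNIQUE or single-column PK constraint.
- quantity: no UNIQUE or single-column PK constraint.
- rating: no UNIQUE or single-column PK constraint.
- weight: single-column PRIMARY KEY → unique.
- order_item_id: no UNIQUE or single-column PK constraint.

weight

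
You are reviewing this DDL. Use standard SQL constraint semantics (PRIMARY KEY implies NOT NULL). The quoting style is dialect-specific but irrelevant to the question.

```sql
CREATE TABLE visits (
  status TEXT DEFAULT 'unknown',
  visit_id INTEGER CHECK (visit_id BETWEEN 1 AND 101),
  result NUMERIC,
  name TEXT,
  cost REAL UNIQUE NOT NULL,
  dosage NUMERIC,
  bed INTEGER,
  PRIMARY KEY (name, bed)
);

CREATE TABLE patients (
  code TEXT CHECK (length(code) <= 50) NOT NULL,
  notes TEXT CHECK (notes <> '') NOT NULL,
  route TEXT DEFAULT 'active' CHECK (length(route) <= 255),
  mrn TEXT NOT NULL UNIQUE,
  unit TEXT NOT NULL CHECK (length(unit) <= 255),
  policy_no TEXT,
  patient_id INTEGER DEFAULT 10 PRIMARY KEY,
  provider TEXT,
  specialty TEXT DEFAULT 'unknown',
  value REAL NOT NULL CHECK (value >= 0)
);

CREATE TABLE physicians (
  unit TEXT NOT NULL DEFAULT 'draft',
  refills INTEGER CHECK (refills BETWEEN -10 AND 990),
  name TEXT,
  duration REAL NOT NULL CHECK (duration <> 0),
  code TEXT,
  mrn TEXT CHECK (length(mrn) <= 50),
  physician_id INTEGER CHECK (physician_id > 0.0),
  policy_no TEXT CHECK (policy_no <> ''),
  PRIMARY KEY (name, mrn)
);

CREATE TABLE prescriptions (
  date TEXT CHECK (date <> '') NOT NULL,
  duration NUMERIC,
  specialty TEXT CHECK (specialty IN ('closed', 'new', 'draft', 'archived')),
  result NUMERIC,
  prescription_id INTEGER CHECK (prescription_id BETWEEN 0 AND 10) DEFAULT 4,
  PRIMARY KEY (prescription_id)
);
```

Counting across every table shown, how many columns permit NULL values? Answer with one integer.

15

visits: 4 nullable (status, visit_id, result, dosage — PK (name, bed) and explicit NOT NULL columns excluded).
patients: 4 nullable (route, policy_no, provider, specialty — PK (patient_id) and explicit NOT NULL columns excluded).
physicians: 4 nullable (refills, code, physician_id, policy_no — PK (name, mrn) and explicit NOT NULL columns excluded).
prescriptions: 3 nullable (duration, specialty, result — PK (prescription_id) and explicit NOT NULL columns excluded).
Total: 4 + 4 + 4 + 3 = 15.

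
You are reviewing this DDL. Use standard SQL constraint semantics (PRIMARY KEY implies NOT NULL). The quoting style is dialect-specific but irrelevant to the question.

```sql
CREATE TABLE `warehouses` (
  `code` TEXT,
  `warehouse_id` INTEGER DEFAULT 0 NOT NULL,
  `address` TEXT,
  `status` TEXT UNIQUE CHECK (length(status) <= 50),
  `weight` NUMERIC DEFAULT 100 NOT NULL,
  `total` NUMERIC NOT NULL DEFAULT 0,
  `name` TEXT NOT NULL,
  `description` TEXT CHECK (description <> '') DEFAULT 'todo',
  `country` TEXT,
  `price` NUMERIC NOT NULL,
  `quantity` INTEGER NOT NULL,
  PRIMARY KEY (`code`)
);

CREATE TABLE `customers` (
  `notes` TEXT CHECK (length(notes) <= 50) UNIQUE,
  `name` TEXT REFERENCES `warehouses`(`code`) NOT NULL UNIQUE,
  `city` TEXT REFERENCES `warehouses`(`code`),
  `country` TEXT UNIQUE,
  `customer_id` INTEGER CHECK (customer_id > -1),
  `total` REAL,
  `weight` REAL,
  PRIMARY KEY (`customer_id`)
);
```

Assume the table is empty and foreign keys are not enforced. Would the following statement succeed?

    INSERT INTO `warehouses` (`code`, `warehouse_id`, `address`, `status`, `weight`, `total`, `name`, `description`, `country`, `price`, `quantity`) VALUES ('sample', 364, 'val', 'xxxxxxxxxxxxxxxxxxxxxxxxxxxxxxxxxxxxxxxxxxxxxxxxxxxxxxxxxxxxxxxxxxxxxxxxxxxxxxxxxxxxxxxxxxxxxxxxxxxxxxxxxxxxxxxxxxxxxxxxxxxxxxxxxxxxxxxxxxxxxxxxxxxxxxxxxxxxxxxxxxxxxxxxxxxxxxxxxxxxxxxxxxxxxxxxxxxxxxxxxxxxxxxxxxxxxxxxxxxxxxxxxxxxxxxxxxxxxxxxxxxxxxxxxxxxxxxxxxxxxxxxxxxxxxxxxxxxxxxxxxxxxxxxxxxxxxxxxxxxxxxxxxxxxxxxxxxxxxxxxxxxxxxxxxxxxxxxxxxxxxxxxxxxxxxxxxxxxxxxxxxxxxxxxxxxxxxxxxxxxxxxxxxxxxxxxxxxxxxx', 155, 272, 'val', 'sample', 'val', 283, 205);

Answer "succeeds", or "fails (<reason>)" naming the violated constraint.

The value 'xxxxxxxxxxxxxxxxxxxxxxxxxxxxxxxxxxxxxxxxxxxxxxxxxxxxxxxxxxxxxxxxxxxxxxxxxxxxxxxxxxxxxxxxxxxxxxxxxxxxxxxxxxxxxxxxxxxxxxxxxxxxxxxxxxxxxxxxxxxxxxxxxxxxxxxxxxxxxxxxxxxxxxxxxxxxxxxxxxxxxxxxxxxxxxxxxxxxxxxxxxxxxxxxxxxxxxxxxxxxxxxxxxxxxxxxxxxxxxxxxxxxxxxxxxxxxxxxxxxxxxxxxxxxxxxxxxxxxxxxxxxxxxxxxxxxxxxxxxxxxxxxxxxxxxxxxxxxxxxxxxxxxxxxxxxxxxxxxxxxxxxxxxxxxxxxxxxxxxxxxxxxxxxxxxxxxxxxxxxxxxxxxxxxxxxxxxxxxxxx' for status violates CHECK (length(status) <= 50).

fails (CHECK on status)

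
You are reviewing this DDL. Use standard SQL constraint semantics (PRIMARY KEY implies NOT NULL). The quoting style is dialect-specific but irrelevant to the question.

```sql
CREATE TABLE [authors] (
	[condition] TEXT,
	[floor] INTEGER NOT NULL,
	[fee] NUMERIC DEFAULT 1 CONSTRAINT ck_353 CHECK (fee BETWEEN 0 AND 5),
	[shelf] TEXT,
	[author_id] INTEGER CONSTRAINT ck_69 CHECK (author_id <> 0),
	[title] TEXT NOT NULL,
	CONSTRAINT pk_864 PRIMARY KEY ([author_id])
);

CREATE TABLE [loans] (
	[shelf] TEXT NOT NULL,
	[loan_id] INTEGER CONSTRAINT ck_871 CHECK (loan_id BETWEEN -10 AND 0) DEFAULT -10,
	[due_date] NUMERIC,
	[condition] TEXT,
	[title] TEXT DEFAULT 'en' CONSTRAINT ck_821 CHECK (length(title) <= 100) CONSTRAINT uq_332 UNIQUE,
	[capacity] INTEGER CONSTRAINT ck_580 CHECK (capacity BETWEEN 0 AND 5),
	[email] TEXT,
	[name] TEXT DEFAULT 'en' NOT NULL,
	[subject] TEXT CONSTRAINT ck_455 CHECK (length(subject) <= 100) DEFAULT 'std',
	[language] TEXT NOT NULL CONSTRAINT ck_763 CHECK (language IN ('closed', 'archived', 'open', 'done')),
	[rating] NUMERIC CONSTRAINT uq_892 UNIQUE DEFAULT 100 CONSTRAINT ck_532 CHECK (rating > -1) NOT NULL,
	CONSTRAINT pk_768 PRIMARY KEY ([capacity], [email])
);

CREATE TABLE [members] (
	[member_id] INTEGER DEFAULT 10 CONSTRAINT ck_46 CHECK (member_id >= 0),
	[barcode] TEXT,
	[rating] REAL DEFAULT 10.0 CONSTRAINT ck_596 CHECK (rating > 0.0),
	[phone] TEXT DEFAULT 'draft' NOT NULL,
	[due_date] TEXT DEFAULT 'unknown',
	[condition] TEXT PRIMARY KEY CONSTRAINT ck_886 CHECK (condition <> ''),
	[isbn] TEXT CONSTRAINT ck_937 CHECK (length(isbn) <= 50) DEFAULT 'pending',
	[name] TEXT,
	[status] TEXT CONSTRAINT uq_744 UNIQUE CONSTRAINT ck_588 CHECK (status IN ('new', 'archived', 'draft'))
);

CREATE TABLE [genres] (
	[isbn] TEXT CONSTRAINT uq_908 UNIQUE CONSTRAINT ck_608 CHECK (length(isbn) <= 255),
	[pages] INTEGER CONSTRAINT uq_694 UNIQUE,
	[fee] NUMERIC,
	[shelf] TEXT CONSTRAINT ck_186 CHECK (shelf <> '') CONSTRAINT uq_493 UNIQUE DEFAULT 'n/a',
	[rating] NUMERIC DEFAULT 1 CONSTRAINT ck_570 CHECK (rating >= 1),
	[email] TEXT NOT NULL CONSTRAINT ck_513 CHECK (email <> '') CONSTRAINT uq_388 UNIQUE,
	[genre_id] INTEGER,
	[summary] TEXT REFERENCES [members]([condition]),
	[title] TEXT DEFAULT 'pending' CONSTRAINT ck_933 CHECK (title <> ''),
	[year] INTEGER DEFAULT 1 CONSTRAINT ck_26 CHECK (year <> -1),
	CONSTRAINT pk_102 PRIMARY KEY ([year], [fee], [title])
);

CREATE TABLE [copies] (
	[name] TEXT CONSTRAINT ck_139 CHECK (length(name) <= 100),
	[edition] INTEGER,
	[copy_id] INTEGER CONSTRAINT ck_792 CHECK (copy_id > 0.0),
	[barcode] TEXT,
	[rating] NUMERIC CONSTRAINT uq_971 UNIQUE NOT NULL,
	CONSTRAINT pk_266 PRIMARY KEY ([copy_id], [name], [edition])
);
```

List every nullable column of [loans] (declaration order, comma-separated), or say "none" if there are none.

loan_id, due_date, condition, title, subject

- shelf: declared NOT NULL → not nullable.
- loan_id: CHECK does not forbid NULL (a CHECK constraint passes when its expression is NULL) → nullable.
- due_date: no NOT NULL constraint applies → nullable.
- condition: no NOT NULL constraint applies → nullable.
- title: CHECK does not forbid NULL (a CHECK constraint passes when its expression is NULL) → nullable.
- capacity: part of the PRIMARY KEY, which implies NOT NULL → not nullable.
- email: part of the PRIMARY KEY, which implies NOT NULL → not nullable.
- name: declared NOT NULL → not nullable.
- subject: CHECK does not forbid NULL (a CHECK constraint passes when its expression is NULL) → nullable.
- language: declared NOT NULL → not nullable.
- rating: declared NOT NULL → not nullable.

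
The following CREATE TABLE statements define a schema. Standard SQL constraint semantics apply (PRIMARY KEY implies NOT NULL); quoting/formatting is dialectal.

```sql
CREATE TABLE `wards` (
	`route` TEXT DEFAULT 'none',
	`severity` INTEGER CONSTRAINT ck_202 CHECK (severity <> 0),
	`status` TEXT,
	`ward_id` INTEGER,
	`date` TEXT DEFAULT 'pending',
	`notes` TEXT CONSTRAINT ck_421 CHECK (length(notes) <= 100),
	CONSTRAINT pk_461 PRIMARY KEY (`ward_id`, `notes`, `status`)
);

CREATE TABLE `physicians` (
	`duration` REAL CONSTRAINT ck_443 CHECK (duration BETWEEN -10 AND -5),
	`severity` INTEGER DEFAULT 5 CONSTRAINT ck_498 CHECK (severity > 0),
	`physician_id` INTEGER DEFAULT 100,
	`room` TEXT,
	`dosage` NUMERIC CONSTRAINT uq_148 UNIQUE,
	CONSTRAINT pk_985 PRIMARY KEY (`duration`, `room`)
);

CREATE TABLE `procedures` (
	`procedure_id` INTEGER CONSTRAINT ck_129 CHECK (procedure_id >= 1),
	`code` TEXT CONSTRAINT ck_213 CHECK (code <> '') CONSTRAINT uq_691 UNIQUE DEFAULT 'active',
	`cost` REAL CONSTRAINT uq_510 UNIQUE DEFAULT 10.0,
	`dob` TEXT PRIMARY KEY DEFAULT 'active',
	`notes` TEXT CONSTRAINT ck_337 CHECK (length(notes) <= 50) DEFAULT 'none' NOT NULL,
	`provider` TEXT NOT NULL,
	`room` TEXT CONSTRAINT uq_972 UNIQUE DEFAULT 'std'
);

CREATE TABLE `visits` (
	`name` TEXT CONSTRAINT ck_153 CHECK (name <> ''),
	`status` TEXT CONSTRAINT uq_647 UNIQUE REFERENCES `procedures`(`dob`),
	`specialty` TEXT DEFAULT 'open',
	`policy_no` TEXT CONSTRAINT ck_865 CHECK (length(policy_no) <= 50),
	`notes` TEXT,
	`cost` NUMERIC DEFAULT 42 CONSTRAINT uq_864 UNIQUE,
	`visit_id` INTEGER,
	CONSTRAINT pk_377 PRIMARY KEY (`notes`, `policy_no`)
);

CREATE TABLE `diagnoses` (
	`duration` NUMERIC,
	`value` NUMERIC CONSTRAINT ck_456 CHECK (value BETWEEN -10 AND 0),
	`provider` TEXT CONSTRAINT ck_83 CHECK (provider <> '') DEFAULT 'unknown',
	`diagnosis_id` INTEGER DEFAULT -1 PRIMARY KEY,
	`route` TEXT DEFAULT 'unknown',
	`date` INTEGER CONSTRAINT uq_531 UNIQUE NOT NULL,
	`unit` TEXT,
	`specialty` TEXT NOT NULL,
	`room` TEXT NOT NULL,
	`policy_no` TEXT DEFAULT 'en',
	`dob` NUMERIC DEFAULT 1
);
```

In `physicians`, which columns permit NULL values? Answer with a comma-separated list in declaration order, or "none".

severity, physician_id, dosage

- duration: part of the PRIMARY KEY, which implies NOT NULL → not nullable.
- severity: CHECK does not forbid NULL (a CHECK constraint passes when its expression is NULL) → nullable.
- physician_id: DEFAULT only fills an omitted column; an explicit NULL is still allowed → nullable.
- room: part of the PRIMARY KEY, which implies NOT NULL → not nullable.
- dosage: UNIQUE does not imply NOT NULL → nullable.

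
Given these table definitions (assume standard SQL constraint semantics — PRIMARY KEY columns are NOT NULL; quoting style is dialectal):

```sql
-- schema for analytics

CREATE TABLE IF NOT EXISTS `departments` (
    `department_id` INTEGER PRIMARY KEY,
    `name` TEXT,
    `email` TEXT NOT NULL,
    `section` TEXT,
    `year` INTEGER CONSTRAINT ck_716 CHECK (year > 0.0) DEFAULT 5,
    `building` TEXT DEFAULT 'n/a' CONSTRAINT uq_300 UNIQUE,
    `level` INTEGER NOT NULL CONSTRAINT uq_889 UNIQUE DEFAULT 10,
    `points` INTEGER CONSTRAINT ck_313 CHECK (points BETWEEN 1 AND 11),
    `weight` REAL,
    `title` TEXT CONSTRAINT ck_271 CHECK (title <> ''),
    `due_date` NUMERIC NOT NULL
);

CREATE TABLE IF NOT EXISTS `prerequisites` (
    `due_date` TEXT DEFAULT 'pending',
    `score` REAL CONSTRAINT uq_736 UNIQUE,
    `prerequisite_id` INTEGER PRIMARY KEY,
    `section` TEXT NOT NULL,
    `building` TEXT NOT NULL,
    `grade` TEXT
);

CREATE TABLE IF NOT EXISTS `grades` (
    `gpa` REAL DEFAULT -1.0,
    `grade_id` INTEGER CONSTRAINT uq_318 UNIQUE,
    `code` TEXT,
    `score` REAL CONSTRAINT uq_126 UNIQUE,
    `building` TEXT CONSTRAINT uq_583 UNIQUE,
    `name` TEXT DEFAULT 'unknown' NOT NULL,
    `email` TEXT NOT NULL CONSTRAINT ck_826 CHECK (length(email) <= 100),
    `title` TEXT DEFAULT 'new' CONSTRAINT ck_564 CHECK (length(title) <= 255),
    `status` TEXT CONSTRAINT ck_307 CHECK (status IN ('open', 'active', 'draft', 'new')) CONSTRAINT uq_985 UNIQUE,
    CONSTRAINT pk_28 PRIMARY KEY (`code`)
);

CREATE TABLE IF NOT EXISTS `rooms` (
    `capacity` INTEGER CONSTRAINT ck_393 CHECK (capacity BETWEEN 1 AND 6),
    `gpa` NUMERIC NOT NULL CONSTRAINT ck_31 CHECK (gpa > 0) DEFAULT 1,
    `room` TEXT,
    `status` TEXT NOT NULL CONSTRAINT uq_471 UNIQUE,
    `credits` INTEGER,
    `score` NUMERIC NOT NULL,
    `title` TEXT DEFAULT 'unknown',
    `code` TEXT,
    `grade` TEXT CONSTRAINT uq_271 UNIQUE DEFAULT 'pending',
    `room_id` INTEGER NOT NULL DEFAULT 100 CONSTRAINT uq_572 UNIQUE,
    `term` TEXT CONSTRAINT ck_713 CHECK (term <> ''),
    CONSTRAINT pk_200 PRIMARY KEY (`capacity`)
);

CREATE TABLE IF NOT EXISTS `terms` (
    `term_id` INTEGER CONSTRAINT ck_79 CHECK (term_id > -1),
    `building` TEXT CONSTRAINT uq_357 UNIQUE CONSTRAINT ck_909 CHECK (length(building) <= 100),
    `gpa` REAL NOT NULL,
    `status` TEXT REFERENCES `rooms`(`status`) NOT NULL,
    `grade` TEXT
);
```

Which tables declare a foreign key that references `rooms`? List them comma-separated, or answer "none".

terms

- terms.status references rooms(status).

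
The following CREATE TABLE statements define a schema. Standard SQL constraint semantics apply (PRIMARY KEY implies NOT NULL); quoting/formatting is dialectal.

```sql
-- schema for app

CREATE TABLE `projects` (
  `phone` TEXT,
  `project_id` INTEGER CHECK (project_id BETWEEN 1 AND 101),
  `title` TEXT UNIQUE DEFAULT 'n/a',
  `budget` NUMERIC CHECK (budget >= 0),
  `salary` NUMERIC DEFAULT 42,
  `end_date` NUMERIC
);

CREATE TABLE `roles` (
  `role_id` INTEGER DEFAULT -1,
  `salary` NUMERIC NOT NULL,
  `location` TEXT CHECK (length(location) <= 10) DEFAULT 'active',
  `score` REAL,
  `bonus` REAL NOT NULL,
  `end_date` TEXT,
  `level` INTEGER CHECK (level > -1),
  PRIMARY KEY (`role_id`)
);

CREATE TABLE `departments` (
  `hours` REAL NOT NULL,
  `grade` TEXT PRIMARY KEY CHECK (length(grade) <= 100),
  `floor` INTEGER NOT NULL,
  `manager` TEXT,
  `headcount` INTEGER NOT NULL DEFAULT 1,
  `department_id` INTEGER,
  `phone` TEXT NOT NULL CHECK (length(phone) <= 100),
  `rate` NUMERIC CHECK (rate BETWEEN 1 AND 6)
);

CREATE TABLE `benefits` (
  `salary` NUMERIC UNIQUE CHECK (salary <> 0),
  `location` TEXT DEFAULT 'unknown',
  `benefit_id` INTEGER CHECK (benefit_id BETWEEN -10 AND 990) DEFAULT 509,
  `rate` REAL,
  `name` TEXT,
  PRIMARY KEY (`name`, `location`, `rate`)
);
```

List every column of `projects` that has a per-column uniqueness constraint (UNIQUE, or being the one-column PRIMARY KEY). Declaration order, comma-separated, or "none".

title

- phone: no UNIQUE or single-column PK constraint.
- project_id: no UNIQUE or single-column PK constraint.
- title: declared UNIQUE → unique.
- budget: no UNIQUE or single-column PK constraint.
- salary: no UNIQUE or single-column PK constraint.
- end_date: no UNIQUE or single-column PK constraint.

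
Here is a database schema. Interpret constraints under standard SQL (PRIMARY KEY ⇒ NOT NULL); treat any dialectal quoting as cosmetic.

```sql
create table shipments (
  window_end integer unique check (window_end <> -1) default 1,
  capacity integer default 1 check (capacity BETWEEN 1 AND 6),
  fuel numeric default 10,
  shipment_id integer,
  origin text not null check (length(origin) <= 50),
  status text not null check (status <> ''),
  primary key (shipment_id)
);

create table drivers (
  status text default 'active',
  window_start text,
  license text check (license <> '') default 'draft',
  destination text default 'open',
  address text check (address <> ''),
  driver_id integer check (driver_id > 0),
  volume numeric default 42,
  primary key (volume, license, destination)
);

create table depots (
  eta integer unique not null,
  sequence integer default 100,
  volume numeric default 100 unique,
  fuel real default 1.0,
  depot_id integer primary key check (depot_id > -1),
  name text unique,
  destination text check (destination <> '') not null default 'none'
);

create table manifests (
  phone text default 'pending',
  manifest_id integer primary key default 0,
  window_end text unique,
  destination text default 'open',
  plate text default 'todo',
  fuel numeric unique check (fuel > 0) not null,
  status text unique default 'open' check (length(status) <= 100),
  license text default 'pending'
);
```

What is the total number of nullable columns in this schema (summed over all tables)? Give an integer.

17

shipments: 3 nullable (window_end, capacity, fuel — PK (shipment_id) and explicit NOT NULL columns excluded).
drivers: 4 nullable (status, window_start, address, driver_id — PK (volume, license, destination) and explicit NOT NULL columns excluded).
depots: 4 nullable (sequence, volume, fuel, name — PK (depot_id) and explicit NOT NULL columns excluded).
manifests: 6 nullable (phone, window_end, destination, plate, status, license — PK (manifest_id) and explicit NOT NULL columns excluded).
Total: 3 + 4 + 4 + 6 = 17.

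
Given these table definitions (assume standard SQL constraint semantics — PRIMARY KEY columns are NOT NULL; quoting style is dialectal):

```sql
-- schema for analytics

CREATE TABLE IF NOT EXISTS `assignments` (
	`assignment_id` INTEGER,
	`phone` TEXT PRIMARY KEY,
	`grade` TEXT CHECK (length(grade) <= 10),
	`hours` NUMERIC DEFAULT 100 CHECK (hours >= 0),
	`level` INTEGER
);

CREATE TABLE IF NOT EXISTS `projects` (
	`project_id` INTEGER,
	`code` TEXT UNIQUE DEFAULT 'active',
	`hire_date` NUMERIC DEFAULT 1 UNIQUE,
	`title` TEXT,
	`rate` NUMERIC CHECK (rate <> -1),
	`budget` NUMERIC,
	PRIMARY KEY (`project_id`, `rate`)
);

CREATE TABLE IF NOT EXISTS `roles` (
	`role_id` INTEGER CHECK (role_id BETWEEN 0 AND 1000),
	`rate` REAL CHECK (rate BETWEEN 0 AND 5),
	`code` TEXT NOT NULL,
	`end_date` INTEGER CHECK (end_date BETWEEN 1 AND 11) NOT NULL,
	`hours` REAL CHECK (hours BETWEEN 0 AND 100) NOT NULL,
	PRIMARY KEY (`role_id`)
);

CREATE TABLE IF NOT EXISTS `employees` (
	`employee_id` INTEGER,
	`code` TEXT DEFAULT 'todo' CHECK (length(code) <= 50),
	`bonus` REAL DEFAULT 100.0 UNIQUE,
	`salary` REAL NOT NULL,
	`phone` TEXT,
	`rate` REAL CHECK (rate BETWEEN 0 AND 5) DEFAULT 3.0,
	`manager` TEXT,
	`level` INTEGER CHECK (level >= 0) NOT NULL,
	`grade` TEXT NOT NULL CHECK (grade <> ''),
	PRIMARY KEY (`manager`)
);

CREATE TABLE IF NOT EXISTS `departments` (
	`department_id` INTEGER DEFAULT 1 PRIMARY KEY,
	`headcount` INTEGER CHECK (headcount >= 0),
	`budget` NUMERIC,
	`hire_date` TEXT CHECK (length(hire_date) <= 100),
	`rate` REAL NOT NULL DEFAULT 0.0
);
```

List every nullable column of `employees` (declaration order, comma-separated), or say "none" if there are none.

- employee_id: no NOT NULL constraint applies → nullable.
- code: CHECK does not forbid NULL (a CHECK constraint passes when its expression is NULL) → nullable.
- bonus: UNIQUE does not imply NOT NULL → nullable.
- salary: declared NOT NULL → not nullable.
- phone: no NOT NULL constraint applies → nullable.
- rate: CHECK does not forbid NULL (a CHECK constraint passes when its expression is NULL) → nullable.
- manager: part of the PRIMARY KEY, which implies NOT NULL → not nullable.
- level: declared NOT NULL → not nullable.
- grade: declared NOT NULL → not nullable.

employee_id, code, bonus, phone, rate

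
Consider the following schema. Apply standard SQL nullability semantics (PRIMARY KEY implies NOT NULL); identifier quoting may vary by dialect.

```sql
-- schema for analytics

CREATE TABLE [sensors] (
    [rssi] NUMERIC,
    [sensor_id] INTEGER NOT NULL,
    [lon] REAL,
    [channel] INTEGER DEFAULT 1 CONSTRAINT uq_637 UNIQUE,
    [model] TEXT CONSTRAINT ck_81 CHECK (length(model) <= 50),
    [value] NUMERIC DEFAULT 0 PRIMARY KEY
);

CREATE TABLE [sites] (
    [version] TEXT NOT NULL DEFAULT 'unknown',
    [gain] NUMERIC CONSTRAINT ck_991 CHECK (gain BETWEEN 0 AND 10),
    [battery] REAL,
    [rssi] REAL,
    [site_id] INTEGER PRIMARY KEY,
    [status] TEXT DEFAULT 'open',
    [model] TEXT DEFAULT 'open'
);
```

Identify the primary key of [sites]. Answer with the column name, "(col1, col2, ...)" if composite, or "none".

site_id is declared PRIMARY KEY inline on the column.

site_id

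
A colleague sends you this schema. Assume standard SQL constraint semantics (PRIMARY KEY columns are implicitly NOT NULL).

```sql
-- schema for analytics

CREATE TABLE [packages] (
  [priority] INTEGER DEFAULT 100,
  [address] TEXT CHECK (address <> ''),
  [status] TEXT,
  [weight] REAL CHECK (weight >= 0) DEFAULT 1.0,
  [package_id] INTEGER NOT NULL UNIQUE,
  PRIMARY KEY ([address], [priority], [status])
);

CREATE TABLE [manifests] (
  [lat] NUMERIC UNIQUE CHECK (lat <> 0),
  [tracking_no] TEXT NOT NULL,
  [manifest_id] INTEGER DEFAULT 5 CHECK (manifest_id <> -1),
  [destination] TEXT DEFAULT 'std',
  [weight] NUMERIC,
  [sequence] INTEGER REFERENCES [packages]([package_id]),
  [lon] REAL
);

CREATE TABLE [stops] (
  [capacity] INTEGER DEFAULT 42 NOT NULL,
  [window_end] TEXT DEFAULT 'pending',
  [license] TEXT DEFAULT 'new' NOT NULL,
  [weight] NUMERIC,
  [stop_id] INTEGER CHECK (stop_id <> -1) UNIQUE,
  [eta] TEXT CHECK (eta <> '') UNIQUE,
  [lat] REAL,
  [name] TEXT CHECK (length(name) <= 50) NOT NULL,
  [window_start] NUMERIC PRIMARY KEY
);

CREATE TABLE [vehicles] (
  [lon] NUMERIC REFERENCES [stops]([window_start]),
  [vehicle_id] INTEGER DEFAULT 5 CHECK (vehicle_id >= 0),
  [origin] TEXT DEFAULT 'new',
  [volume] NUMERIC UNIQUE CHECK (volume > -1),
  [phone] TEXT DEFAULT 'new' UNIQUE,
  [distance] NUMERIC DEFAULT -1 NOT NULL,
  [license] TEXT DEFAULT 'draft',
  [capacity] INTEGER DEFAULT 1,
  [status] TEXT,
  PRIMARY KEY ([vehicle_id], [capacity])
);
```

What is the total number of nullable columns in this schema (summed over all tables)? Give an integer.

18

packages: 1 nullable (weight — PK (address, priority, status) and explicit NOT NULL columns excluded).
manifests: 6 nullable (lat, manifest_id, destination, weight, sequence, lon — PK none and explicit NOT NULL columns excluded).
stops: 5 nullable (window_end, weight, stop_id, eta, lat — PK (window_start) and explicit NOT NULL columns excluded).
vehicles: 6 nullable (lon, origin, volume, phone, license, status — PK (vehicle_id, capacity) and explicit NOT NULL columns excluded).
Total: 1 + 6 + 5 + 6 = 18.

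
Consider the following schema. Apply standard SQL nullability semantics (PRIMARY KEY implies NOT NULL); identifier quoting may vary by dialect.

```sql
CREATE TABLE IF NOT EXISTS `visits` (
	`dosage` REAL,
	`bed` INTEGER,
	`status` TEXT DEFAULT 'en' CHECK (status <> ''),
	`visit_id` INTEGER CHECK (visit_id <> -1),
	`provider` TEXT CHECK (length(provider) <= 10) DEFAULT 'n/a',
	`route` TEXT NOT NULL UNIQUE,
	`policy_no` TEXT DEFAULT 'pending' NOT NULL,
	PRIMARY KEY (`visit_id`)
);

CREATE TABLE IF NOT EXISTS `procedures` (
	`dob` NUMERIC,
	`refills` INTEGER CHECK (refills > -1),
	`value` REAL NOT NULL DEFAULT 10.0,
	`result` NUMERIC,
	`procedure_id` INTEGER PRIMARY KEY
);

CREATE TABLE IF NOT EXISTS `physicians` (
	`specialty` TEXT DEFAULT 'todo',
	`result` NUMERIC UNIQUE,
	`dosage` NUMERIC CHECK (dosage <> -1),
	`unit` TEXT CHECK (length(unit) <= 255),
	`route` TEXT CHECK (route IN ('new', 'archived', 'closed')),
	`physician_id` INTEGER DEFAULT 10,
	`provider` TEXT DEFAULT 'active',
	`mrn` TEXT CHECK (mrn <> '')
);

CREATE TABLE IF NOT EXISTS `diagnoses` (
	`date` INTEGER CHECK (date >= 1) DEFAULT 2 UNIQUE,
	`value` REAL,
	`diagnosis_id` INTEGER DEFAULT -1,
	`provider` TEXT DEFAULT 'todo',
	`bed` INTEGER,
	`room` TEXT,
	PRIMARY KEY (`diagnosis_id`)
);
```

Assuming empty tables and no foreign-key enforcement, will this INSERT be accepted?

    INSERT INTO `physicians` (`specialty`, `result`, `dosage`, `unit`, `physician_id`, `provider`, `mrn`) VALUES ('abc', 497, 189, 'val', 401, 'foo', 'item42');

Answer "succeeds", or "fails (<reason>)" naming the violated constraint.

succeeds

physicians has no NOT NULL or PRIMARY KEY columns.
CHECK constraints: 189 satisfies (dosage <> -1); 'val' satisfies (length(unit) <= 255); 'item42' satisfies (mrn <> '').
No constraint is violated.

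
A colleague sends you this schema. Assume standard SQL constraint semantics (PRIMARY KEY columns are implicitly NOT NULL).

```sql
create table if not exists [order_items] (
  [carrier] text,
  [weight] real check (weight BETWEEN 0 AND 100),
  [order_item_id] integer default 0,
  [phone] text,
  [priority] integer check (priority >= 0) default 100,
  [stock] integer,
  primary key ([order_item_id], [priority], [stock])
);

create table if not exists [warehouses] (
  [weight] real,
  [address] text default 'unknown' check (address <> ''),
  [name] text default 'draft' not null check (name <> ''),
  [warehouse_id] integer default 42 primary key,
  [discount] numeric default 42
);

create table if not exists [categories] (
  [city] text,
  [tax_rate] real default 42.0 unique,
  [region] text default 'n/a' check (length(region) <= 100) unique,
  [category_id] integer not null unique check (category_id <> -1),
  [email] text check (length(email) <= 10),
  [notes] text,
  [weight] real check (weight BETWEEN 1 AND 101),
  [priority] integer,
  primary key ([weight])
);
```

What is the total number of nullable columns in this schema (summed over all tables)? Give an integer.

order_items: 3 nullable (carrier, weight, phone — PK (order_item_id, priority, stock) and explicit NOT NULL columns excluded).
warehouses: 3 nullable (weight, address, discount — PK (warehouse_id) and explicit NOT NULL columns excluded).
categories: 6 nullable (city, tax_rate, region, email, notes, priority — PK (weight) and explicit NOT NULL columns excluded).
Total: 3 + 3 + 6 = 12.

12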